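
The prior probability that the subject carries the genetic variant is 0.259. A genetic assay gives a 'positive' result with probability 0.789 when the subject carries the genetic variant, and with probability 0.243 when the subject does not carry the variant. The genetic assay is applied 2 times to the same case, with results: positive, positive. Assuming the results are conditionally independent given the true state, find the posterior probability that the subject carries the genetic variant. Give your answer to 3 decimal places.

With H the event that the subject carries the genetic variant, the joint likelihood of the observed sequence is P(data|H) = 0.789·0.789 = 0.62252 and P(data|¬H) = 0.243·0.243 = 0.059049.
Bayes: P(H|data) = 0.259·0.62252 / (0.259·0.62252 + 0.741·0.059049) = 0.16123/0.20499 = 0.7865.

Posterior P(H) ≈ 0.787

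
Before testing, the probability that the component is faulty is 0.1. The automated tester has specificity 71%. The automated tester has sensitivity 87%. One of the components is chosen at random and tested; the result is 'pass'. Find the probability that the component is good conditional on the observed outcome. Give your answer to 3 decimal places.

P(¬H | E) ≈ 0.980

Let H be the event that the component is faulty. P(H) = 0.1, so P(¬H) = 0.9. With E the 'pass' result, P(E|H) = 0.13 and P(E|¬H) = 0.71.
P(E) = 0.13·0.1 + 0.71·0.9 = 0.013000 + 0.63900 = 0.65200.
By Bayes' theorem, P(H|E) = 0.013000 / 0.65200 = 0.020. Hence P(¬H|E) = 1 − 0.020 = 0.980.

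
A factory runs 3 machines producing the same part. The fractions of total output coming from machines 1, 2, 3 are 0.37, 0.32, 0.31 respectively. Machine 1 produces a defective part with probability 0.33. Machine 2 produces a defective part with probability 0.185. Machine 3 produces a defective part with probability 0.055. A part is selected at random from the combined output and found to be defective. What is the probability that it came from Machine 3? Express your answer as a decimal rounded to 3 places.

Posterior probability ≈ 0.086

P(defective|M1) = 0.33; P(defective|M2) = 0.185; P(defective|M3) = 0.055.
Prior × likelihood for each source: 0.37·0.33=0.1221, 0.32·0.185=0.05920, 0.31·0.055=0.01705. Summing gives P(defective) = 0.19835.
P(Machine 3 | defective) = 0.01705 / 0.19835 = 0.086.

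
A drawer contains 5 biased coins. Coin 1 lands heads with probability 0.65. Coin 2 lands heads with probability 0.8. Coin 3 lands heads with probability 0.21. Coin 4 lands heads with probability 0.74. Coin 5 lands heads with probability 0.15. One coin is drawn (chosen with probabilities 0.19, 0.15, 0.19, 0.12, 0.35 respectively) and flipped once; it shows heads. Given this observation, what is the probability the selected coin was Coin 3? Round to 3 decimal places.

Tabulate prior·likelihood by source: [1] prior 0.19, lik 0.65, product 0.1235; [2] prior 0.15, lik 0.8, product 0.1200; [3] prior 0.19, lik 0.21, product 0.03990; [4] prior 0.12, lik 0.74, product 0.08880; [5] prior 0.35, lik 0.15, product 0.05250.
Normalizing constant = 0.42470; the posterior for Coin 3 is its product over the sum, 0.03990/0.42470 = 0.094.

Posterior probability ≈ 0.094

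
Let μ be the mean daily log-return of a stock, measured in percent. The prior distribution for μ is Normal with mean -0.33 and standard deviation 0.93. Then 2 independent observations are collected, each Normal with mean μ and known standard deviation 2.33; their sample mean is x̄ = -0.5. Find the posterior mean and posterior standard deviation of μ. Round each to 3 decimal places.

Posterior mean ≈ -0.371; posterior SD ≈ 0.810

With known σ, the Normal prior is conjugate. Weight on the data is w = (n/σ²)/(n/σ² + 1/τ₀²) = 0.368399/(0.368399+1.15620) = 0.24164.
Posterior mean = w·x̄ + (1−w)·μ₀ = 0.24164·-0.5 + 0.75836·-0.33 = -0.371. Posterior variance = 1/(0.368399+1.15620) = 0.655909, so SD = 0.810.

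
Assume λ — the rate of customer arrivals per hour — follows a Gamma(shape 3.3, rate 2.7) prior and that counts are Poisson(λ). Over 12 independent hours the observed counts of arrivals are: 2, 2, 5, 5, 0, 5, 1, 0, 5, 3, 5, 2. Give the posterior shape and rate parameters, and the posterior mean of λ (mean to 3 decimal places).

Posterior: Gamma(shape=38.3, rate=14.7); mean ≈ 2.605

Total count ∑xᵢ = 35 over n = 12 hours.
Gamma is conjugate to the Poisson likelihood: posterior is Gamma(shape = 3.3+35 = 38.3, rate = 2.7+12 = 14.7).
E[λ | data] = 38.3/14.7 = 2.605.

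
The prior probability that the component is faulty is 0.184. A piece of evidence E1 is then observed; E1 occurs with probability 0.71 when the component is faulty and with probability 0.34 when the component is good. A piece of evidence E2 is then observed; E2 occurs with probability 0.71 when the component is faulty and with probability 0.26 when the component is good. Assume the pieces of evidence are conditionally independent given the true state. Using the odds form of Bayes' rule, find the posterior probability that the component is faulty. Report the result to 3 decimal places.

Prior odds = 0.184/(1−0.184) = 0.22549.
Likelihood ratio for E1 = 0.71/0.34 = 2.0882.
Likelihood ratio for E2 = 0.71/0.26 = 2.7308.
Posterior odds = prior odds × LR₁ × LR₂ = 1.2859.
Posterior probability = odds/(1+odds) = 1.2859/2.2859 = 0.563.

Posterior probability ≈ 0.563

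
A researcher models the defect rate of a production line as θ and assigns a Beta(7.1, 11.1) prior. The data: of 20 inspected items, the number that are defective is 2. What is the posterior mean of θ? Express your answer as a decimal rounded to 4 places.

The binomial likelihood is conjugate to the Beta prior: with 2 successes and 18 failures, the posterior is Beta(7.1+2, 11.1+18) = Beta(9.1, 29.1).
E[θ | data] = 9.1/(9.1+29.1) = 0.2382.

Posterior mean ≈ 0.2382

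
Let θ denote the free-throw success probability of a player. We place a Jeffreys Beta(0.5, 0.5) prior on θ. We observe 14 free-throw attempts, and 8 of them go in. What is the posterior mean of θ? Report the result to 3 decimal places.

Posterior mean ≈ 0.567

The binomial likelihood is conjugate to the Beta prior: with 8 successes and 6 failures, the posterior is Beta(0.5+8, 0.5+6) = Beta(8.5, 6.5).
E[θ | data] = 8.5/(8.5+6.5) = 0.567.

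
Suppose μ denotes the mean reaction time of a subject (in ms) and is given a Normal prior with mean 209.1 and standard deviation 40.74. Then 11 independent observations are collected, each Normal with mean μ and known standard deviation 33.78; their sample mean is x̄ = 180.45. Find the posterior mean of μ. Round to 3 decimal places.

Posterior mean ≈ 182.135

With known σ, the Normal prior is conjugate. Weight on the data is w = (n/σ²)/(n/σ² + 1/τ₀²) = 0.00963992/(0.00963992+0.00060250) = 0.94118.
Posterior mean = w·x̄ + (1−w)·μ₀ = 0.94118·180.45 + 0.058824·209.1 = 182.135.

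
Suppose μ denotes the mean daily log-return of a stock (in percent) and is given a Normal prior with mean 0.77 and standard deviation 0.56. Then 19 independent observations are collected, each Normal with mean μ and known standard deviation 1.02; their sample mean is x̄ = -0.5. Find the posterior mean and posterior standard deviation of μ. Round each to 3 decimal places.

With known σ, the Normal prior is conjugate. Weight on the data is w = (n/σ²)/(n/σ² + 1/τ₀²) = 18.2622/(18.2622+3.18878) = 0.85135.
Posterior mean = w·x̄ + (1−w)·μ₀ = 0.85135·-0.5 + 0.14865·0.77 = -0.311. Posterior variance = 1/(18.2622+3.18878) = 0.0466179, so SD = 0.216.

Posterior mean ≈ -0.311; posterior SD ≈ 0.216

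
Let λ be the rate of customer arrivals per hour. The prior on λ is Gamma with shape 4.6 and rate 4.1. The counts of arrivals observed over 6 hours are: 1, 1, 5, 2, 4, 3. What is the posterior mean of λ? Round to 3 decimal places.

Posterior mean ≈ 2.040

Total count ∑xᵢ = 16 over n = 6 hours.
Gamma is conjugate to the Poisson likelihood: posterior is Gamma(shape = 4.6+16 = 20.6, rate = 4.1+6 = 10.1).
E[λ | data] = 20.6/10.1 = 2.040.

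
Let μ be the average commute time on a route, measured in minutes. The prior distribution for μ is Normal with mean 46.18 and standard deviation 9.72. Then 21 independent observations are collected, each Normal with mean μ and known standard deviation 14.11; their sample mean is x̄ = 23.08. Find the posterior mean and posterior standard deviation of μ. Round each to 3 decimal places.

Posterior mean ≈ 25.187; posterior SD ≈ 2.935

With known σ, the Normal prior is conjugate. Weight on the data is w = (n/σ²)/(n/σ² + 1/τ₀²) = 0.105479/(0.105479+0.0105844) = 0.90880.
Posterior mean = w·x̄ + (1−w)·μ₀ = 0.90880·23.08 + 0.091195·46.18 = 25.187. Posterior variance = 1/(0.105479+0.0105844) = 8.61599, so SD = 2.935.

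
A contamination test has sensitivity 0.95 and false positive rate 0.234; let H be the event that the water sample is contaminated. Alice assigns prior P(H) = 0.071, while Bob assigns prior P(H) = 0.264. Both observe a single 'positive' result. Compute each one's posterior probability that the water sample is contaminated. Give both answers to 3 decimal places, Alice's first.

Alice: 0.237; Bob: 0.593

The likelihood ratio for a 'positive' result is 0.95/0.234 = 4.0598.
Alice: prior odds 0.071/0.929 = 0.076426; posterior odds 0.31028; posterior probability 0.237.
Bob: prior odds 0.264/0.736 = 0.35870; posterior odds 1.4562; posterior probability 0.593.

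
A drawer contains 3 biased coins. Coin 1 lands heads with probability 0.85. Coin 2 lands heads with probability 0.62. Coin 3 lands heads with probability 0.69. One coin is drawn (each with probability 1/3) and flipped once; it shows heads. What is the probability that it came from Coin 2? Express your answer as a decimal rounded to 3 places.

Posterior probability ≈ 0.287

Tabulate prior·likelihood by source: [1] prior 0.333333, lik 0.85, product 0.2833; [2] prior 0.333333, lik 0.62, product 0.2067; [3] prior 0.333333, lik 0.69, product 0.2300.
Normalizing constant = 0.72000; the posterior for Coin 2 is its product over the sum, 0.2067/0.72000 = 0.287.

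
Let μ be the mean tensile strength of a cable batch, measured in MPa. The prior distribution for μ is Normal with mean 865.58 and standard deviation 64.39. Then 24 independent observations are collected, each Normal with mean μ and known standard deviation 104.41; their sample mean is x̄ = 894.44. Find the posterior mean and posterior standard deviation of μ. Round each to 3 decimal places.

Prior precision 1/τ₀² = 1/64.39² = 0.00024119; data precision n/σ² = 24/104.41² = 0.00220154.
Posterior precision = 0.00024119 + 0.00220154 = 0.00244273, giving posterior SD = 1/√0.00244273 = 20.233.
Posterior mean = (0.00024119·865.58 + 0.00220154·894.44) / 0.00244273 = 891.590.

Posterior mean ≈ 891.590; posterior SD ≈ 20.233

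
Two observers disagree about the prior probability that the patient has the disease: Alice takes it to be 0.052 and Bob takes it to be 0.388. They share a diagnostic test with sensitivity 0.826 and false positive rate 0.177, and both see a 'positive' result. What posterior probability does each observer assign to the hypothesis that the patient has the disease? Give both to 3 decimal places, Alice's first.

Alice: 0.204; Bob: 0.747

The likelihood ratio for a 'positive' result is 0.826/0.177 = 4.6667.
Alice: prior odds 0.052/0.948 = 0.054852; posterior odds 0.25598; posterior probability 0.204.
Bob: prior odds 0.388/0.612 = 0.63399; posterior odds 2.9586; posterior probability 0.747.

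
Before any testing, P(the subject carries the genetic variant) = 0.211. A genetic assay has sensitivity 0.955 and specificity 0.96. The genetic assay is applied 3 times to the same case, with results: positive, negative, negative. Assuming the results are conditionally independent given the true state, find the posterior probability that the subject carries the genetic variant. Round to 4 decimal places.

With H the event that the subject carries the genetic variant, the joint likelihood of the observed sequence is P(data|H) = 0.955·0.045·0.045 = 0.0019339 and P(data|¬H) = 0.04·0.96·0.96 = 0.036864.
Bayes: P(H|data) = 0.211·0.0019339 / (0.211·0.0019339 + 0.789·0.036864) = 0.00040805/0.029494 = 0.0138.

Posterior P(H) ≈ 0.0138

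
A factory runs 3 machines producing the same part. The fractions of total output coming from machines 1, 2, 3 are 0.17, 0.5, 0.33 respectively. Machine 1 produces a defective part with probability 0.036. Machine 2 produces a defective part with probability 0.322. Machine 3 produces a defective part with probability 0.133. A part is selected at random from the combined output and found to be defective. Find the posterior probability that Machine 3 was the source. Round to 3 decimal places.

P(defective|M1) = 0.036; P(defective|M2) = 0.322; P(defective|M3) = 0.133.
Prior × likelihood for each source: 0.17·0.036=0.006120, 0.5·0.322=0.1610, 0.33·0.133=0.04389. Summing gives P(defective) = 0.21101.
P(Machine 3 | defective) = 0.04389 / 0.21101 = 0.208.

Posterior probability ≈ 0.208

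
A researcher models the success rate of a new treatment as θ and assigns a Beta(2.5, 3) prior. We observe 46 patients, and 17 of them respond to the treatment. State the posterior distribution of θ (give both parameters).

Observing 17 successes and 29 failures updates Beta(2.5, 3) by adding the success and failure counts to the two shape parameters: α = 2.5+17 = 19.5, β = 3+29 = 32.

Posterior: Beta(19.5, 32)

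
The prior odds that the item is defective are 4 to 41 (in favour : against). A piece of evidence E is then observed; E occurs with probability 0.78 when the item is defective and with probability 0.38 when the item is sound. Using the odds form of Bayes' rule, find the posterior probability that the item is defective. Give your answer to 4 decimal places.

Prior odds = 4/41 = 0.097561. In log-odds, ln(0.097561) = -2.3273.
Add log likelihood ratio: ln(2.0526) = 0.71912.
Posterior log-odds = -1.6082, so posterior odds = exp(-1.6082) = 0.20026. Converting, P(H|E) = 0.20026/1.2003 = 0.1668.

Posterior probability ≈ 0.1668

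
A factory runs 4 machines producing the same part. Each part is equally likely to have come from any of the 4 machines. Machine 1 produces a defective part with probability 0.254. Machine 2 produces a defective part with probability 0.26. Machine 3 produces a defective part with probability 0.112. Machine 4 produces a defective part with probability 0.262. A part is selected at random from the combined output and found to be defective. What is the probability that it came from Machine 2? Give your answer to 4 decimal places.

Posterior probability ≈ 0.2928

P(defective|M1) = 0.254; P(defective|M2) = 0.26; P(defective|M3) = 0.112; P(defective|M4) = 0.262.
Prior × likelihood for each source: 0.25·0.254=0.06350, 0.25·0.26=0.06500, 0.25·0.112=0.02800, 0.25·0.262=0.06550. Summing gives P(defective) = 0.22200.
P(Machine 2 | defective) = 0.06500 / 0.22200 = 0.2928.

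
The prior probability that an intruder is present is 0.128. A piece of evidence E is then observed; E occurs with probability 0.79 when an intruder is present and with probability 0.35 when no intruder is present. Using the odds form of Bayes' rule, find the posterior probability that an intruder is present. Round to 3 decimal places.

Posterior probability ≈ 0.249

Prior odds = 0.128/(1−0.128) = 0.14679.
Likelihood ratio for E = 0.79/0.35 = 2.2571.
Posterior odds = prior odds × LR = 0.33132.
Posterior probability = odds/(1+odds) = 0.33132/1.3313 = 0.249.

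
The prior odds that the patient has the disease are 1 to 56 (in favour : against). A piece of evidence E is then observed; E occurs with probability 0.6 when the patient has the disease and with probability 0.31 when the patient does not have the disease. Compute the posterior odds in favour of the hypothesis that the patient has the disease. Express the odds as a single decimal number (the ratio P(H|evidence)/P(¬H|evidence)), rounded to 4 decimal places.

Posterior odds ≈ 0.0346

Prior odds = 1/56 = 0.017857. In log-odds, ln(0.017857) = -4.0254.
Add log likelihood ratio: ln(1.9355) = 0.66036.
Posterior log-odds = -3.3650, so posterior odds = exp(-3.3650) = 0.034562.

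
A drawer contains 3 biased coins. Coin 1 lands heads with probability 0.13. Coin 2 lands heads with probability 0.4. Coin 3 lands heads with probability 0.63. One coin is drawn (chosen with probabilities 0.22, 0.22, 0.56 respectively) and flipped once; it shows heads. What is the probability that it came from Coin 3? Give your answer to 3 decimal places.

Posterior probability ≈ 0.752

Tabulate prior·likelihood by source: [1] prior 0.22, lik 0.13, product 0.02860; [2] prior 0.22, lik 0.4, product 0.08800; [3] prior 0.56, lik 0.63, product 0.3528.
Normalizing constant = 0.46940; the posterior for Coin 3 is its product over the sum, 0.3528/0.46940 = 0.752.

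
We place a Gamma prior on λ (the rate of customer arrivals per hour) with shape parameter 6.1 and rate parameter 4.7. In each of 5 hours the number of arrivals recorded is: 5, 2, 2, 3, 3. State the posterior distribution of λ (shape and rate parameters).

Posterior: Gamma(shape=21.1, rate=9.7)

Total count ∑xᵢ = 15 over n = 5 hours.
Gamma is conjugate to the Poisson likelihood: posterior is Gamma(shape = 6.1+15 = 21.1, rate = 4.7+5 = 9.7).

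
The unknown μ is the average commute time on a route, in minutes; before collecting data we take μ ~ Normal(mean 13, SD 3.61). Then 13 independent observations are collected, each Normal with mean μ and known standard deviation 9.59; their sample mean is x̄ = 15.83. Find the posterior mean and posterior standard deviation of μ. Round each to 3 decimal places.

Prior precision 1/τ₀² = 1/3.61² = 0.0767336; data precision n/σ² = 13/9.59² = 0.141353.
Posterior precision = 0.0767336 + 0.141353 = 0.218087, giving posterior SD = 1/√0.218087 = 2.141.
Posterior mean = (0.0767336·13 + 0.141353·15.83) / 0.218087 = 14.834.

Posterior mean ≈ 14.834; posterior SD ≈ 2.141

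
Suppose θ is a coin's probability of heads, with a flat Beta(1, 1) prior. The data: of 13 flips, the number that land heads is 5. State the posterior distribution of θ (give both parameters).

Observing 5 successes and 8 failures updates Beta(1, 1) by adding the success and failure counts to the two shape parameters: α = 1+5 = 6, β = 1+8 = 9.

Posterior: Beta(6, 9)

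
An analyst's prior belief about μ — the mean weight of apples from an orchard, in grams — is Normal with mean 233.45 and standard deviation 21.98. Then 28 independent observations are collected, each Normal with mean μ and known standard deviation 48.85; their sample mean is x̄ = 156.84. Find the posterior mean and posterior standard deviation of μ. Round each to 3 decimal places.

Prior precision 1/τ₀² = 1/21.98² = 0.00206988; data precision n/σ² = 28/48.85² = 0.0117335.
Posterior precision = 0.00206988 + 0.0117335 = 0.0138034, giving posterior SD = 1/√0.0138034 = 8.512.
Posterior mean = (0.00206988·233.45 + 0.0117335·156.84) / 0.0138034 = 168.328.

Posterior mean ≈ 168.328; posterior SD ≈ 8.512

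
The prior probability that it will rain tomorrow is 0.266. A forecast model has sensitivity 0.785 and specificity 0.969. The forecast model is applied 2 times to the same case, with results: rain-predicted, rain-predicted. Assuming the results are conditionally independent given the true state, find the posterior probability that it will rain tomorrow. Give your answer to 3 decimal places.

With H the event that it will rain tomorrow, the joint likelihood of the observed sequence is P(data|H) = 0.785·0.785 = 0.61623 and P(data|¬H) = 0.031·0.031 = 0.00096100.
Bayes: P(H|data) = 0.266·0.61623 / (0.266·0.61623 + 0.734·0.00096100) = 0.16392/0.16462 = 0.9957.

Posterior P(H) ≈ 0.996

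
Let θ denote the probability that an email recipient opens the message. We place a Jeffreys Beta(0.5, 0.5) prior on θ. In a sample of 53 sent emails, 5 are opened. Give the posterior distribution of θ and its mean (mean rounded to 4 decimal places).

Observing 5 successes and 48 failures updates Beta(0.5, 0.5) by adding the success and failure counts to the two shape parameters: α = 0.5+5 = 5.5, β = 0.5+48 = 48.5.
Posterior mean = α/(α+β) = 5.5/54 = 0.1019.

Posterior: Beta(5.5, 48.5); mean ≈ 0.1019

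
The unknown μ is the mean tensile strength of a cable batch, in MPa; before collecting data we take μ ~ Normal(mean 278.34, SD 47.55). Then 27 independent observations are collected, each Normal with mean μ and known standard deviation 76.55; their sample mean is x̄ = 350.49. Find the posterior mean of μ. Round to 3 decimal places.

With known σ, the Normal prior is conjugate. Weight on the data is w = (n/σ²)/(n/σ² + 1/τ₀²) = 0.00460759/(0.00460759+0.00044228) = 0.91242.
Posterior mean = w·x̄ + (1−w)·μ₀ = 0.91242·350.49 + 0.087583·278.34 = 344.171.

Posterior mean ≈ 344.171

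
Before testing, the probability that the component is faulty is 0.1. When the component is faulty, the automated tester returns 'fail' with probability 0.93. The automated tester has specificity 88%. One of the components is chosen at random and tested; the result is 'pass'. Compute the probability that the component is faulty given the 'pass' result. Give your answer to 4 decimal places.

P(H | E) ≈ 0.0088

Let H be the event that the component is faulty. P(H) = 0.1, so P(¬H) = 0.9. With E the 'pass' result, P(E|H) = 0.07 and P(E|¬H) = 0.88.
P(E) = 0.07·0.1 + 0.88·0.9 = 0.0070000 + 0.79200 = 0.79900.
By Bayes' theorem, P(H|E) = 0.0070000 / 0.79900 = 0.0088.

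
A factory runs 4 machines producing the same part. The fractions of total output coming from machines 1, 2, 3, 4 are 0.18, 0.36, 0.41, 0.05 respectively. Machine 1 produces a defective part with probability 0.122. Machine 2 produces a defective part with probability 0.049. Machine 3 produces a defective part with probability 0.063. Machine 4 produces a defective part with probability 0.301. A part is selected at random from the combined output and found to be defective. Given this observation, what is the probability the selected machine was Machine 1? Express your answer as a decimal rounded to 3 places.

Posterior probability ≈ 0.273

P(defective|M1) = 0.122; P(defective|M2) = 0.049; P(defective|M3) = 0.063; P(defective|M4) = 0.301.
Prior × likelihood for each source: 0.18·0.122=0.02196, 0.36·0.049=0.01764, 0.41·0.063=0.02583, 0.05·0.301=0.01505. Summing gives P(defective) = 0.080480.
P(Machine 1 | defective) = 0.02196 / 0.080480 = 0.273.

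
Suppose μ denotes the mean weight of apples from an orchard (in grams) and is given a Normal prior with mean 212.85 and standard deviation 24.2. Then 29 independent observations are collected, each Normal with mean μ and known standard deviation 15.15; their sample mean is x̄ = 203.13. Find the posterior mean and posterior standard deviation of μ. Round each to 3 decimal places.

Posterior mean ≈ 203.260; posterior SD ≈ 2.794

With known σ, the Normal prior is conjugate. Weight on the data is w = (n/σ²)/(n/σ² + 1/τ₀²) = 0.126349/(0.126349+0.00170753) = 0.98667.
Posterior mean = w·x̄ + (1−w)·μ₀ = 0.98667·203.13 + 0.013334·212.85 = 203.260. Posterior variance = 1/(0.126349+0.00170753) = 7.80903, so SD = 2.794.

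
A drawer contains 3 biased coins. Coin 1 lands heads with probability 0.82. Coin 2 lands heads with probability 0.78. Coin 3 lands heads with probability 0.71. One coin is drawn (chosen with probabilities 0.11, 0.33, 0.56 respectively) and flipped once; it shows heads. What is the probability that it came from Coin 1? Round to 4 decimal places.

P(heads|C1) = 0.82; P(heads|C2) = 0.78; P(heads|C3) = 0.71.
Prior × likelihood for each source: 0.11·0.82=0.09020, 0.33·0.78=0.2574, 0.56·0.71=0.3976. Summing gives P(heads) = 0.74520.
P(Coin 1 | heads) = 0.09020 / 0.74520 = 0.1210.

Posterior probability ≈ 0.1210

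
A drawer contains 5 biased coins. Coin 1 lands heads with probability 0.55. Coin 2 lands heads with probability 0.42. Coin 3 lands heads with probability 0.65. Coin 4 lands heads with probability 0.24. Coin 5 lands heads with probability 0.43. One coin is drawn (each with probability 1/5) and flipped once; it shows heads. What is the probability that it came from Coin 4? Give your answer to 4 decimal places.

Posterior probability ≈ 0.1048

Tabulate prior·likelihood by source: [1] prior 0.2, lik 0.55, product 0.1100; [2] prior 0.2, lik 0.42, product 0.08400; [3] prior 0.2, lik 0.65, product 0.1300; [4] prior 0.2, lik 0.24, product 0.04800; [5] prior 0.2, lik 0.43, product 0.08600.
Normalizing constant = 0.45800; the posterior for Coin 4 is its product over the sum, 0.04800/0.45800 = 0.1048.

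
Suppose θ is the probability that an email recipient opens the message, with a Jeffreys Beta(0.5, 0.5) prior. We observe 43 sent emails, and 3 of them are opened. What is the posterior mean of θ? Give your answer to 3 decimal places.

Posterior mean ≈ 0.080

The binomial likelihood is conjugate to the Beta prior: with 3 successes and 40 failures, the posterior is Beta(0.5+3, 0.5+40) = Beta(3.5, 40.5).
E[θ | data] = 3.5/(3.5+40.5) = 0.080.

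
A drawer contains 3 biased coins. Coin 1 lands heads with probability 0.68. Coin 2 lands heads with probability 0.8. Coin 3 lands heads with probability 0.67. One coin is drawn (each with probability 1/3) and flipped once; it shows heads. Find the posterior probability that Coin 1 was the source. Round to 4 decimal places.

Posterior probability ≈ 0.3163

P(heads|C1) = 0.68; P(heads|C2) = 0.8; P(heads|C3) = 0.67.
Prior × likelihood for each source: 0.333333·0.68=0.2267, 0.333333·0.8=0.2667, 0.333333·0.67=0.2233. Summing gives P(heads) = 0.71667.
P(Coin 1 | heads) = 0.2267 / 0.71667 = 0.3163.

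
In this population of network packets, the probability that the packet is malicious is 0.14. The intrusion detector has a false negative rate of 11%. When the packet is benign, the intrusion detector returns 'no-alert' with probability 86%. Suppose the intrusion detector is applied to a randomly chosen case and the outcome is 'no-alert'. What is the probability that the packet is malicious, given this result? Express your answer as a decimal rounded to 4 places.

P(H | E) ≈ 0.0204

Let H be the event that the packet is malicious. P(H) = 0.14, so P(¬H) = 0.86. With E the 'no-alert' result, P(E|H) = 0.11 and P(E|¬H) = 0.86.
P(E) = 0.11·0.14 + 0.86·0.86 = 0.015400 + 0.73960 = 0.75500.
By Bayes' theorem, P(H|E) = 0.015400 / 0.75500 = 0.0204.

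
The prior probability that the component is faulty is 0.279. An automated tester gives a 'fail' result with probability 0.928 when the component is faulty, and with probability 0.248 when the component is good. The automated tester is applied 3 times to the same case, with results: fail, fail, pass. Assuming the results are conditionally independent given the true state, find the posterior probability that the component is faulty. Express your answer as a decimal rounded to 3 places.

Posterior P(H) ≈ 0.342

Let H be the event that the component is faulty; start with P(H) = 0.279. P('fail'|H) = 0.928, P('fail'|¬H) = 0.248.
Update on result 1 ('fail'): P(H) ← 0.928·0.2790 / (0.928·0.2790 + 0.248·0.7210) = 0.25891/0.43772 = 0.5915.
Update on result 2 ('fail'): P(H) ← 0.928·0.5915 / (0.928·0.5915 + 0.248·0.4085) = 0.54891/0.65022 = 0.8442.
Update on result 3 ('pass'): P(H) ← 0.072·0.8442 / (0.072·0.8442 + 0.752·0.1558) = 0.060782/0.17795 = 0.3416.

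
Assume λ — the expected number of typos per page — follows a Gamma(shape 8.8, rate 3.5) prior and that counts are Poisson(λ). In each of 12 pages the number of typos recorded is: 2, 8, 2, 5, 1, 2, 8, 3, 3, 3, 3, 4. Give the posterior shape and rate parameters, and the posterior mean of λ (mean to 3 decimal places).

Posterior: Gamma(shape=52.8, rate=15.5); mean ≈ 3.406

Total count ∑xᵢ = 44 over n = 12 pages.
Gamma is conjugate to the Poisson likelihood: posterior is Gamma(shape = 8.8+44 = 52.8, rate = 3.5+12 = 15.5).
Posterior mean = shape/rate = 52.8/15.5 = 3.406.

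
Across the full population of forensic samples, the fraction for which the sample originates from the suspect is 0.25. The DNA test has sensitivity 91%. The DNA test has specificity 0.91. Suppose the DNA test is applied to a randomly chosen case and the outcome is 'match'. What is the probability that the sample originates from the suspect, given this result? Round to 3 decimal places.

P(H | E) ≈ 0.771

Write H for 'the sample originates from the suspect'. Prior odds H:¬H = 0.25/0.75 = 0.33333. For the 'match' outcome, the likelihood ratio is 0.91/0.09 = 10.111.
Posterior odds = 0.33333 × 10.111 = 3.3704, so P(H|E) = 3.3704/(1+3.3704) = 0.771.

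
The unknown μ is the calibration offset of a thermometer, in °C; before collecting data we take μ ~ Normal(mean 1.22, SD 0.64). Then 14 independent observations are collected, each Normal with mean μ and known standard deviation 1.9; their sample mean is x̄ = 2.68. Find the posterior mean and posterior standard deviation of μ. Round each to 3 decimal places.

Prior precision 1/τ₀² = 1/0.64² = 2.44141; data precision n/σ² = 14/1.9² = 3.87812.
Posterior precision = 2.44141 + 3.87812 = 6.31952, giving posterior SD = 1/√6.31952 = 0.398.
Posterior mean = (2.44141·1.22 + 3.87812·2.68) / 6.31952 = 2.116.

Posterior mean ≈ 2.116; posterior SD ≈ 0.398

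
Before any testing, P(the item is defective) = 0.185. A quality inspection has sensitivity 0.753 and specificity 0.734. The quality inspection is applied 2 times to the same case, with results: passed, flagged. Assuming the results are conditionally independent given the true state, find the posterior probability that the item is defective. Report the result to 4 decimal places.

Posterior P(H) ≈ 0.1778

With H the event that the item is defective, the joint likelihood of the observed sequence is P(data|H) = 0.247·0.753 = 0.18599 and P(data|¬H) = 0.734·0.266 = 0.19524.
Bayes: P(H|data) = 0.185·0.18599 / (0.185·0.18599 + 0.815·0.19524) = 0.034408/0.19353 = 0.1778.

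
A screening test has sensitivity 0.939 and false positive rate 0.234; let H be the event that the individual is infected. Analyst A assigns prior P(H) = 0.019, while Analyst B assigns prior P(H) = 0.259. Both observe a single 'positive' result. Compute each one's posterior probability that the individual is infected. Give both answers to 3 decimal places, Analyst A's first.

The likelihood ratio for a 'positive' result is 0.939/0.234 = 4.0128.
Analyst A: prior odds 0.019/0.981 = 0.019368; posterior odds 0.077720; posterior probability 0.072.
Analyst B: prior odds 0.259/0.741 = 0.34953; posterior odds 1.4026; posterior probability 0.584.

Analyst A: 0.072; Analyst B: 0.584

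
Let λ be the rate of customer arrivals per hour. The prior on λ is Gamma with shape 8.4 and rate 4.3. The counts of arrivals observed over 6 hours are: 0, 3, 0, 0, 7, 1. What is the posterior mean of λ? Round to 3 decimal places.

The Poisson likelihood adds the total count to the shape and the number of exposure periods to the rate. Here ∑xᵢ = 11 and n = 6, so shape 8.4→19.4 and rate 4.3→10.3.
Posterior mean = shape/rate = 19.4/10.3 = 1.883.

Posterior mean ≈ 1.883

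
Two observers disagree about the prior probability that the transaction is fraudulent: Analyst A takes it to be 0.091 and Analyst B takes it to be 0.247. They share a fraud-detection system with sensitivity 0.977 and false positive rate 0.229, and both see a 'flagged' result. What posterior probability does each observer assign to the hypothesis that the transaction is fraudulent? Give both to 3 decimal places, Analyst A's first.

The likelihood ratio for a 'flagged' result is 0.977/0.229 = 4.2664.
Analyst A: prior odds 0.091/0.909 = 0.10011; posterior odds 0.42711; posterior probability 0.299.
Analyst B: prior odds 0.247/0.753 = 0.32802; posterior odds 1.3995; posterior probability 0.583.

Analyst A: 0.299; Analyst B: 0.583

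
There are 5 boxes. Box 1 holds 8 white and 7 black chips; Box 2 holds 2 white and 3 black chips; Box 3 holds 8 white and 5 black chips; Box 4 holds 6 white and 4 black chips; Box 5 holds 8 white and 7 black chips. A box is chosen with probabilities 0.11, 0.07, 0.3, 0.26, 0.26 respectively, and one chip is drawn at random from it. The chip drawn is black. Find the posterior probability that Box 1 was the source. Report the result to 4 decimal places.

Posterior probability ≈ 0.1183

Tabulate prior·likelihood by source: [1] prior 0.11, lik 0.4667, product 0.05133; [2] prior 0.07, lik 0.6, product 0.04200; [3] prior 0.3, lik 0.3846, product 0.1154; [4] prior 0.26, lik 0.4, product 0.1040; [5] prior 0.26, lik 0.4667, product 0.1213.
Normalizing constant = 0.43405; the posterior for Box 1 is its product over the sum, 0.05133/0.43405 = 0.1183.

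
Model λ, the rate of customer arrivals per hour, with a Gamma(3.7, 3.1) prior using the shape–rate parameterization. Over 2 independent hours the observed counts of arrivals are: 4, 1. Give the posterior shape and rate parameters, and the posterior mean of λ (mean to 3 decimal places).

Posterior: Gamma(shape=8.7, rate=5.1); mean ≈ 1.706

Total count ∑xᵢ = 5 over n = 2 hours.
Gamma is conjugate to the Poisson likelihood: posterior is Gamma(shape = 3.7+5 = 8.7, rate = 3.1+2 = 5.1).
E[λ | data] = 8.7/5.1 = 1.706.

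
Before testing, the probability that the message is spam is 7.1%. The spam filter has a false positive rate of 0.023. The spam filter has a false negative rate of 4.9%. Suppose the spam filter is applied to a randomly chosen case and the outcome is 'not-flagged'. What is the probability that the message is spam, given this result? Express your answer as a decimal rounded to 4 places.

Let H be the event that the message is spam. P(H) = 0.071, so P(¬H) = 0.929. With E the 'not-flagged' result, P(E|H) = 0.049 and P(E|¬H) = 0.977.
P(E) = 0.049·0.071 + 0.977·0.929 = 0.0034790 + 0.90763 = 0.91111.
By Bayes' theorem, P(H|E) = 0.0034790 / 0.91111 = 0.0038.

P(H | E) ≈ 0.0038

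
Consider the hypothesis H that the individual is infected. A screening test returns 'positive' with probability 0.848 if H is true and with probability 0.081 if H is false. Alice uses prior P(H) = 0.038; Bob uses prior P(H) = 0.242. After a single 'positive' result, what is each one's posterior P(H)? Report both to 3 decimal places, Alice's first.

Alice: 0.293; Bob: 0.770

P('+'|H) = 0.848, P('+'|¬H) = 0.081.
Alice: numerator 0.848·0.038 = 0.032224; evidence = 0.032224+0.081·0.962 = 0.11015; posterior = 0.293.
Bob: numerator 0.848·0.242 = 0.20522; evidence = 0.20522+0.081·0.758 = 0.26661; posterior = 0.770.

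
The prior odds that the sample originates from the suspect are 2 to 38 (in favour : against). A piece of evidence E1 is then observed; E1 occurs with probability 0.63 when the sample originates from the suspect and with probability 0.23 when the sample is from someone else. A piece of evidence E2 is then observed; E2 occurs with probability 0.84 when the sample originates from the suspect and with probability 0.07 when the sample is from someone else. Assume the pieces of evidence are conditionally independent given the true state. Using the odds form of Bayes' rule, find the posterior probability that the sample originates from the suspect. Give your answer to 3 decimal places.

Posterior probability ≈ 0.634

Prior odds = 2/38 = 0.052632. In log-odds, ln(0.052632) = -2.9444.
Add log likelihood ratios: ln(2.7391) + ln(12.000) = 3.4925.
Posterior log-odds = 0.54811, so posterior odds = exp(0.54811) = 1.7300. Converting, P(H|E) = 1.7300/2.7300 = 0.634.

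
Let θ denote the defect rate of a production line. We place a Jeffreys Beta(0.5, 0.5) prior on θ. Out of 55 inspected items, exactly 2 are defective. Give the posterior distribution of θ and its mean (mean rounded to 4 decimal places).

Posterior: Beta(2.5, 53.5); mean ≈ 0.0446

Observing 2 successes and 53 failures updates Beta(0.5, 0.5) by adding the success and failure counts to the two shape parameters: α = 0.5+2 = 2.5, β = 0.5+53 = 53.5.
E[θ | data] = 2.5/(2.5+53.5) = 0.0446.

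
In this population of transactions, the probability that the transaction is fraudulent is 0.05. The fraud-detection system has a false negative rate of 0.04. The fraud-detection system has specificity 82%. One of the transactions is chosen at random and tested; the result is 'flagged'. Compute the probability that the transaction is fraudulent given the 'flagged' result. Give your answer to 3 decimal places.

Let H be the event that the transaction is fraudulent. P(H) = 0.05, so P(¬H) = 0.95. With E the 'flagged' result, P(E|H) = 0.96 and P(E|¬H) = 0.18.
P(E) = 0.96·0.05 + 0.18·0.95 = 0.048000 + 0.17100 = 0.21900.
By Bayes' theorem, P(H|E) = 0.048000 / 0.21900 = 0.219.

P(H | E) ≈ 0.219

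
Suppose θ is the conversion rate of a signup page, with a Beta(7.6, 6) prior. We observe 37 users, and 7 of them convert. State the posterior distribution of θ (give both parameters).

Observing 7 successes and 30 failures updates Beta(7.6, 6) by adding the success and failure counts to the two shape parameters: α = 7.6+7 = 14.6, β = 6+30 = 36.

Posterior: Beta(14.6, 36)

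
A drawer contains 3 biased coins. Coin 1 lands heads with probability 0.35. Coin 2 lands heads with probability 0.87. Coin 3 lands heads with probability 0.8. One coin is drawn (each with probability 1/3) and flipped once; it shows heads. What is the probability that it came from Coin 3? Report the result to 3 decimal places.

Posterior probability ≈ 0.396

P(heads|C1) = 0.35; P(heads|C2) = 0.87; P(heads|C3) = 0.8.
Prior × likelihood for each source: 0.333333·0.35=0.1167, 0.333333·0.87=0.2900, 0.333333·0.8=0.2667. Summing gives P(heads) = 0.67333.
P(Coin 3 | heads) = 0.2667 / 0.67333 = 0.396.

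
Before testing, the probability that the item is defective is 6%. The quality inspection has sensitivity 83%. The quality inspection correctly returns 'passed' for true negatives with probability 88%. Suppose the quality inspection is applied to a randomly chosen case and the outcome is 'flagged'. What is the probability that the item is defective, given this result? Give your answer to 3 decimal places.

P(H | E) ≈ 0.306

Let H be the event that the item is defective. P(H) = 0.06, so P(¬H) = 0.94. With E the 'flagged' result, P(E|H) = 0.83 and P(E|¬H) = 0.12.
P(E) = 0.83·0.06 + 0.12·0.94 = 0.049800 + 0.11280 = 0.16260.
By Bayes' theorem, P(H|E) = 0.049800 / 0.16260 = 0.306.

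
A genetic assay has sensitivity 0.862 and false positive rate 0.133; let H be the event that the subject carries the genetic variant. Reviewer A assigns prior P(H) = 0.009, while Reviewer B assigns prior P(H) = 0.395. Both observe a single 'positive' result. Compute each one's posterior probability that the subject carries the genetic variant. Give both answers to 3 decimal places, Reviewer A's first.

Reviewer A: 0.056; Reviewer B: 0.809

P('+'|H) = 0.862, P('+'|¬H) = 0.133.
Reviewer A: numerator 0.862·0.009 = 0.0077580; evidence = 0.0077580+0.133·0.991 = 0.13956; posterior = 0.056.
Reviewer B: numerator 0.862·0.395 = 0.34049; evidence = 0.34049+0.133·0.605 = 0.42096; posterior = 0.809.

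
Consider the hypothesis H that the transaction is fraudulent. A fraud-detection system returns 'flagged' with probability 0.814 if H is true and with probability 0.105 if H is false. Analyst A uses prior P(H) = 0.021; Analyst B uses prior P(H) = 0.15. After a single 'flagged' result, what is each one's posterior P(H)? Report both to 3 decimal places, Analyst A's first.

P('+'|H) = 0.814, P('+'|¬H) = 0.105.
Analyst A: numerator 0.814·0.021 = 0.017094; evidence = 0.017094+0.105·0.979 = 0.11989; posterior = 0.143.
Analyst B: numerator 0.814·0.15 = 0.12210; evidence = 0.12210+0.105·0.85 = 0.21135; posterior = 0.578.

Analyst A: 0.143; Analyst B: 0.578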